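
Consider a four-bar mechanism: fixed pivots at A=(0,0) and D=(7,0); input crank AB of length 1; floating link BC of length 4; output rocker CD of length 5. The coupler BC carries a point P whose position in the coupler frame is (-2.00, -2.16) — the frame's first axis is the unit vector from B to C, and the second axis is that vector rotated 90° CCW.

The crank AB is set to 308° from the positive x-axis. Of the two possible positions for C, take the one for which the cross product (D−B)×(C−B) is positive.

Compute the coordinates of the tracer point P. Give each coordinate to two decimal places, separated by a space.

1.39 -3.63

A=(0,0), D=(7.00,0)
B = A + 1.00·(cos308°, sin308°) = (0.6157, -0.7880)
|BD| = 6.4328
circle(B,4.00) ∩ circle(D,5.00): a=2.5169, h=3.1089
  candidates: C₊=(2.7327,2.6058) cross=19.999; C₋=(3.4944,-3.5652) cross=-19.999
  mode + wants cross > 0 → take C=(2.7327,2.6058) (cross=19.999)
ex = (C−B)/|BC| = (0.5293,0.8485); ey = (-0.8485,0.5293)
P = B + -2.00·ex + -2.16·ey = (1.3898,-3.6281)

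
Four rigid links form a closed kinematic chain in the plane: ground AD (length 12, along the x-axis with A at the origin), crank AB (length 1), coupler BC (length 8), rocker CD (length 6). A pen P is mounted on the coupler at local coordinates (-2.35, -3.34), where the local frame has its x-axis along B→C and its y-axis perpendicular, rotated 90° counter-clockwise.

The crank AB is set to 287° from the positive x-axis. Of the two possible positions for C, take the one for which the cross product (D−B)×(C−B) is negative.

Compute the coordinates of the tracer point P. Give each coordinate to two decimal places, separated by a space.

-3.19 -3.09

A=(0,0), D=(12.00,0)
B = A + 1.00·(cos287°, sin287°) = (0.2924, -0.9563)
|BD| = 11.7466
circle(B,8.00) ∩ circle(D,6.00): a=7.0651, h=3.7528
  candidates: C₊=(7.0285,3.3593) cross=44.083; C₋=(7.6396,-4.1215) cross=-44.083
  mode - wants cross < 0 → take C=(7.6396,-4.1215) (cross=-44.083)
ex = (C−B)/|BC| = (0.9184,-0.3956); ey = (0.3956,0.9184)
P = B + -2.35·ex + -3.34·ey = (-3.1873,-3.0940)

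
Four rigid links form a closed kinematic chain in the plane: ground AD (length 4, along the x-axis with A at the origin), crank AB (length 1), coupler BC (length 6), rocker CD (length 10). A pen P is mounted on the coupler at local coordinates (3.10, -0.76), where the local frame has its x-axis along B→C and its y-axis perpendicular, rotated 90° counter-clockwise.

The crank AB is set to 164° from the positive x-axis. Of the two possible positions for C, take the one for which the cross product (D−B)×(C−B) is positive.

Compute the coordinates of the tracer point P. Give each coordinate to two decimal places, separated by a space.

A=(0,0), D=(4.00,0)
B = A + 1.00·(cos164°, sin164°) = (-0.9613, 0.2756)
|BD| = 4.9689
circle(B,6.00) ∩ circle(D,10.00): a=-3.9556, h=4.5115
  candidates: C₊=(-4.6605,4.9996) cross=22.417; C₋=(-5.1610,-4.0095) cross=-22.417
  mode + wants cross > 0 → take C=(-4.6605,4.9996) (cross=22.417)
ex = (C−B)/|BC| = (-0.6165,0.7873); ey = (-0.7873,-0.6165)
P = B + 3.10·ex + -0.76·ey = (-2.2742,3.1849)

-2.27 3.18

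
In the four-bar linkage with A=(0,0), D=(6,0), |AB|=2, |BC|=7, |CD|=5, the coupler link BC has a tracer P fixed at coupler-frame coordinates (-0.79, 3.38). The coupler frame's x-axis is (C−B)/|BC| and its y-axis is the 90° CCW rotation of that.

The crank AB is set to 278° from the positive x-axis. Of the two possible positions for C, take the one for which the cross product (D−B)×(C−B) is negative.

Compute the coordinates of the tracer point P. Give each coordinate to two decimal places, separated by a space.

1.00 1.41

A=(0,0), D=(6.00,0)
B = A + 2.00·(cos278°, sin278°) = (0.2783, -1.9805)
|BD| = 6.0547
circle(B,7.00) ∩ circle(D,5.00): a=5.0093, h=4.8895
  candidates: C₊=(3.4127,4.2785) cross=29.605; C₋=(6.6114,-4.9625) cross=-29.605
  mode - wants cross < 0 → take C=(6.6114,-4.9625) (cross=-29.605)
ex = (C−B)/|BC| = (0.9047,-0.4260); ey = (0.4260,0.9047)
P = B + -0.79·ex + 3.38·ey = (1.0035,1.4140)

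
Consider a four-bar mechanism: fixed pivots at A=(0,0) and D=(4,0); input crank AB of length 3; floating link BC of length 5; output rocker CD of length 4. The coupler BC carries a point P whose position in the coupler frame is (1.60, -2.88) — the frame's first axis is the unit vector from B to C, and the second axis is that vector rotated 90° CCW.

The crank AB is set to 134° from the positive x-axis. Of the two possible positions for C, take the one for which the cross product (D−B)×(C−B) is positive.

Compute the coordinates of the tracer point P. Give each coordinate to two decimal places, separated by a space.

A=(0,0), D=(4.00,0)
B = A + 3.00·(cos134°, sin134°) = (-2.0840, 2.1580)
|BD| = 6.4554
circle(B,5.00) ∩ circle(D,4.00): a=3.9248, h=3.0978
  candidates: C₊=(2.6506,3.7655) cross=19.997; C₋=(0.5794,-2.0736) cross=-19.997
  mode + wants cross > 0 → take C=(2.6506,3.7655) (cross=19.997)
ex = (C−B)/|BC| = (0.9469,0.3215); ey = (-0.3215,0.9469)
P = B + 1.60·ex + -2.88·ey = (0.3570,-0.0547)

0.36 -0.05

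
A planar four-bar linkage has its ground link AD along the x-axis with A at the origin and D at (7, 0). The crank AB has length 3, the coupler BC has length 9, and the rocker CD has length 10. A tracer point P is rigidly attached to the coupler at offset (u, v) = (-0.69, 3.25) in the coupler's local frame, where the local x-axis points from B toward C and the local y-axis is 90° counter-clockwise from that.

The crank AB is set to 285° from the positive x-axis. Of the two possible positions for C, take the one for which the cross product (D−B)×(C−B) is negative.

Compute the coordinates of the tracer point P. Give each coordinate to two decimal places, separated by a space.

A=(0,0), D=(7.00,0)
B = A + 3.00·(cos285°, sin285°) = (0.7765, -2.8978)
|BD| = 6.8651
circle(B,9.00) ∩ circle(D,10.00): a=2.0487, h=8.7637
  candidates: C₊=(-1.0654,5.9117) cross=60.164; C₋=(6.3329,-9.9777) cross=-60.164
  mode - wants cross < 0 → take C=(6.3329,-9.9777) (cross=-60.164)
ex = (C−B)/|BC| = (0.6174,-0.7867); ey = (0.7867,0.6174)
P = B + -0.69·ex + 3.25·ey = (2.9071,-0.3485)

2.91 -0.35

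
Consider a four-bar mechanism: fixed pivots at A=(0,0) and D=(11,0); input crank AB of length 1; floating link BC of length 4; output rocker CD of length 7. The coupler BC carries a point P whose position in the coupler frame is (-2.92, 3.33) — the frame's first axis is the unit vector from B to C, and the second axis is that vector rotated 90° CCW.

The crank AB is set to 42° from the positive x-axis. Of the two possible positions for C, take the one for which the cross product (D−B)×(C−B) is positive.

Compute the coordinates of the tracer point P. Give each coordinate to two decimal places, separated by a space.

-3.29 2.51

A=(0,0), D=(11.00,0)
B = A + 1.00·(cos42°, sin42°) = (0.7431, 0.6691)
|BD| = 10.2787
circle(B,4.00) ∩ circle(D,7.00): a=3.5341, h=1.8736
  candidates: C₊=(4.3917,2.3087) cross=19.258; C₋=(4.1477,-1.4306) cross=-19.258
  mode + wants cross > 0 → take C=(4.3917,2.3087) (cross=19.258)
ex = (C−B)/|BC| = (0.9121,0.4099); ey = (-0.4099,0.9121)
P = B + -2.92·ex + 3.33·ey = (-3.2852,2.5096)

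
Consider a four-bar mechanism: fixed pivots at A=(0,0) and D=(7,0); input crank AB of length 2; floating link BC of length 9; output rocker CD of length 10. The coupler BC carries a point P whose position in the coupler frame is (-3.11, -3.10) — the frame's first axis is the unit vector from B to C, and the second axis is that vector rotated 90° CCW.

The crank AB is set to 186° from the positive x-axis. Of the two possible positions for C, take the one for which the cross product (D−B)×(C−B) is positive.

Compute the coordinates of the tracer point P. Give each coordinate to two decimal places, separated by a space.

-0.22 -4.23

A=(0,0), D=(7.00,0)
B = A + 2.00·(cos186°, sin186°) = (-1.9890, -0.2091)
|BD| = 8.9915
circle(B,9.00) ∩ circle(D,10.00): a=3.4392, h=8.3170
  candidates: C₊=(1.2558,8.1856) cross=74.782; C₋=(1.6426,-8.4438) cross=-74.782
  mode + wants cross > 0 → take C=(1.2558,8.1856) (cross=74.782)
ex = (C−B)/|BC| = (0.3605,0.9327); ey = (-0.9327,0.3605)
P = B + -3.11·ex + -3.10·ey = (-0.2188,-4.2276)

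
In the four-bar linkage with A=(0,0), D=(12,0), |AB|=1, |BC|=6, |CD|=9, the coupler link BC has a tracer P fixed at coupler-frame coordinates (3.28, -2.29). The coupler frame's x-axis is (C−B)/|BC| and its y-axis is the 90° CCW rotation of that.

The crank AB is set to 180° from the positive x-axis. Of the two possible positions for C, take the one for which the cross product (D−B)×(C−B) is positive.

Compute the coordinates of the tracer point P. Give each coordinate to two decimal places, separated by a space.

3.00 0.17

A=(0,0), D=(12.00,0)
B = A + 1.00·(cos180°, sin180°) = (-1.0000, 0.0000)
|BD| = 13.0000
circle(B,6.00) ∩ circle(D,9.00): a=4.7692, h=3.6407
  candidates: C₊=(3.7692,3.6407) cross=47.329; C₋=(3.7692,-3.6407) cross=-47.329
  mode + wants cross > 0 → take C=(3.7692,3.6407) (cross=47.329)
ex = (C−B)/|BC| = (0.7949,0.6068); ey = (-0.6068,0.7949)
P = B + 3.28·ex + -2.29·ey = (2.9967,0.1700)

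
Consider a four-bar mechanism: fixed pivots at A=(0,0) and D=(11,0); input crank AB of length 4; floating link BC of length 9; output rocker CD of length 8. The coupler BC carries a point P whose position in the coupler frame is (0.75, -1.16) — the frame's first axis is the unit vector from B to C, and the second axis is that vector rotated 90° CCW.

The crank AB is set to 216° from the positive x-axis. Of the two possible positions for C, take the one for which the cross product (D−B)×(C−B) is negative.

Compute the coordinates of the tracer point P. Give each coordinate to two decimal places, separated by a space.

A=(0,0), D=(11.00,0)
B = A + 4.00·(cos216°, sin216°) = (-3.2361, -2.3511)
|BD| = 14.4289
circle(B,9.00) ∩ circle(D,8.00): a=7.8036, h=4.4838
  candidates: C₊=(3.7326,3.3443) cross=64.697; C₋=(5.1938,-5.5035) cross=-64.697
  mode - wants cross < 0 → take C=(5.1938,-5.5035) (cross=-64.697)
ex = (C−B)/|BC| = (0.9367,-0.3503); ey = (0.3503,0.9367)
P = B + 0.75·ex + -1.16·ey = (-2.9399,-3.7004)

-2.94 -3.70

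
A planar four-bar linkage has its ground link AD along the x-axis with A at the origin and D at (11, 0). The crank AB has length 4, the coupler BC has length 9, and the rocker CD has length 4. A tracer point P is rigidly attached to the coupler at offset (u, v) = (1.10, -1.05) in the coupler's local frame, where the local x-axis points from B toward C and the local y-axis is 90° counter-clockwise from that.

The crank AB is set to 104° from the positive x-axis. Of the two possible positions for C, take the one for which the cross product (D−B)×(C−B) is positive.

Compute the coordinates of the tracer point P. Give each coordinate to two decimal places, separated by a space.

A=(0,0), D=(11.00,0)
B = A + 4.00·(cos104°, sin104°) = (-0.9677, 3.8812)
|BD| = 12.5813
circle(B,9.00) ∩ circle(D,4.00): a=8.8738, h=1.5016
  candidates: C₊=(7.9366,2.5721) cross=18.892; C₋=(7.0101,-0.2847) cross=-18.892
  mode + wants cross > 0 → take C=(7.9366,2.5721) (cross=18.892)
ex = (C−B)/|BC| = (0.9894,-0.1455); ey = (0.1455,0.9894)
P = B + 1.10·ex + -1.05·ey = (-0.0321,2.6823)

-0.03 2.68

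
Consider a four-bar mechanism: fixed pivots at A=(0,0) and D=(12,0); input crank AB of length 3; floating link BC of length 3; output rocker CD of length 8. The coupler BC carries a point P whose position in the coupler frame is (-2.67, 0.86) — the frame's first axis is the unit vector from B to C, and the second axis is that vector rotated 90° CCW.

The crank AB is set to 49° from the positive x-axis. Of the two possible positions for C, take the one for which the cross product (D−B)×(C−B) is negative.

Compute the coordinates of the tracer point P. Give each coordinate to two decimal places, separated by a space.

A=(0,0), D=(12.00,0)
B = A + 3.00·(cos49°, sin49°) = (1.9682, 2.2641)
|BD| = 10.2842
circle(B,3.00) ∩ circle(D,8.00): a=2.4681, h=1.7055
  candidates: C₊=(4.7512,3.3844) cross=17.540; C₋=(4.0002,0.0571) cross=-17.540
  mode - wants cross < 0 → take C=(4.0002,0.0571) (cross=-17.540)
ex = (C−B)/|BC| = (0.6773,-0.7357); ey = (0.7357,0.6773)
P = B + -2.67·ex + 0.86·ey = (0.7923,4.8109)

0.79 4.81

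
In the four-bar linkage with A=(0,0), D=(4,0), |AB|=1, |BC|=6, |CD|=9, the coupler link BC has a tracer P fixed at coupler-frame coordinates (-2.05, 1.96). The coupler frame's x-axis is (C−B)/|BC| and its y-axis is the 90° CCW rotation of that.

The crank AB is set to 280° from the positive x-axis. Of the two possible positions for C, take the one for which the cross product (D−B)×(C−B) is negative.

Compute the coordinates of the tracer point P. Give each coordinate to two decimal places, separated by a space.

A=(0,0), D=(4.00,0)
B = A + 1.00·(cos280°, sin280°) = (0.1736, -0.9848)
|BD| = 3.9511
circle(B,6.00) ∩ circle(D,9.00): a=-3.7192, h=4.7083
  candidates: C₊=(-4.6017,2.6479) cross=18.603; C₋=(-2.2546,-6.4715) cross=-18.603
  mode - wants cross < 0 → take C=(-2.2546,-6.4715) (cross=-18.603)
ex = (C−B)/|BC| = (-0.4047,-0.9144); ey = (0.9144,-0.4047)
P = B + -2.05·ex + 1.96·ey = (2.7956,0.0966)

2.80 0.10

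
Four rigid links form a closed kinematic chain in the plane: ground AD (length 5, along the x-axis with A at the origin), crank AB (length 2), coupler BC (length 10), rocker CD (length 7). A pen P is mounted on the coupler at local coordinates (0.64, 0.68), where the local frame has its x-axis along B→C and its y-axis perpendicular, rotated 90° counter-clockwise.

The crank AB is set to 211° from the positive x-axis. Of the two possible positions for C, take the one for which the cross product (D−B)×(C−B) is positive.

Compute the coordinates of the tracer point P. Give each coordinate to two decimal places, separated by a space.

A=(0,0), D=(5.00,0)
B = A + 2.00·(cos211°, sin211°) = (-1.7143, -1.0301)
|BD| = 6.7929
circle(B,10.00) ∩ circle(D,7.00): a=7.1504, h=6.9909
  candidates: C₊=(4.2932,6.9642) cross=47.488; C₋=(6.4134,-6.8558) cross=-47.488
  mode + wants cross > 0 → take C=(4.2932,6.9642) (cross=47.488)
ex = (C−B)/|BC| = (0.6008,0.7994); ey = (-0.7994,0.6008)
P = B + 0.64·ex + 0.68·ey = (-1.8735,-0.1099)

-1.87 -0.11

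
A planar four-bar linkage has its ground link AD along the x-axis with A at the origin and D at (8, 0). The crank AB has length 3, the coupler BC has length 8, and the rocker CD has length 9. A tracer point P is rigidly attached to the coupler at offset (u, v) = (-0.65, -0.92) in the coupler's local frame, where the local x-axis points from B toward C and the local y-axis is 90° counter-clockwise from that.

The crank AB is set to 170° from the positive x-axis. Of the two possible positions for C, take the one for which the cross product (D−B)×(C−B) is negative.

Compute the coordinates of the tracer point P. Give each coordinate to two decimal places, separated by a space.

-4.08 0.56

A=(0,0), D=(8.00,0)
B = A + 3.00·(cos170°, sin170°) = (-2.9544, 0.5209)
|BD| = 10.9668
circle(B,8.00) ∩ circle(D,9.00): a=4.7083, h=6.4677
  candidates: C₊=(2.0558,6.7577) cross=70.930; C₋=(1.4414,-6.1631) cross=-70.930
  mode - wants cross < 0 → take C=(1.4414,-6.1631) (cross=-70.930)
ex = (C−B)/|BC| = (0.5495,-0.8355); ey = (0.8355,0.5495)
P = B + -0.65·ex + -0.92·ey = (-4.0803,0.5585)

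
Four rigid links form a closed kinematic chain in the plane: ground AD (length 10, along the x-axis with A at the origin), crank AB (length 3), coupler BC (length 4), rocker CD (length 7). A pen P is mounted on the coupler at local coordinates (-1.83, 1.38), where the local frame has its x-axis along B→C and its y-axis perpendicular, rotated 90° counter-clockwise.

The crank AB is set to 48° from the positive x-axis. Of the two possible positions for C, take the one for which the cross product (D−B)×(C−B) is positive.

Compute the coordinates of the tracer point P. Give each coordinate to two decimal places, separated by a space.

-0.28 2.04

A=(0,0), D=(10.00,0)
B = A + 3.00·(cos48°, sin48°) = (2.0074, 2.2294)
|BD| = 8.2977
circle(B,4.00) ∩ circle(D,7.00): a=2.1604, h=3.3664
  candidates: C₊=(4.9928,4.8916) cross=27.934; C₋=(3.1838,-1.5937) cross=-27.934
  mode + wants cross > 0 → take C=(4.9928,4.8916) (cross=27.934)
ex = (C−B)/|BC| = (0.7464,0.6655); ey = (-0.6655,0.7464)
P = B + -1.83·ex + 1.38·ey = (-0.2769,2.0414)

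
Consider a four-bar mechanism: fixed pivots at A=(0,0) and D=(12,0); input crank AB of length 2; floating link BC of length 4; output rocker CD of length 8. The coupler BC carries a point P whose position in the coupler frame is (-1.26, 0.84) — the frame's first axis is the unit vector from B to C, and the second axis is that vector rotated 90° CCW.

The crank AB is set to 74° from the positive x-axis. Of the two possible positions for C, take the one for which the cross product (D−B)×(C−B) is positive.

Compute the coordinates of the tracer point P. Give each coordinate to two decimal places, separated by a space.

-0.85 2.50

A=(0,0), D=(12.00,0)
B = A + 2.00·(cos74°, sin74°) = (0.5513, 1.9225)
|BD| = 11.6090
circle(B,4.00) ∩ circle(D,8.00): a=3.7372, h=1.4261
  candidates: C₊=(4.4730,2.7100) cross=16.555; C₋=(4.0007,-0.1028) cross=-16.555
  mode + wants cross > 0 → take C=(4.4730,2.7100) (cross=16.555)
ex = (C−B)/|BC| = (0.9804,0.1969); ey = (-0.1969,0.9804)
P = B + -1.26·ex + 0.84·ey = (-0.8494,2.4980)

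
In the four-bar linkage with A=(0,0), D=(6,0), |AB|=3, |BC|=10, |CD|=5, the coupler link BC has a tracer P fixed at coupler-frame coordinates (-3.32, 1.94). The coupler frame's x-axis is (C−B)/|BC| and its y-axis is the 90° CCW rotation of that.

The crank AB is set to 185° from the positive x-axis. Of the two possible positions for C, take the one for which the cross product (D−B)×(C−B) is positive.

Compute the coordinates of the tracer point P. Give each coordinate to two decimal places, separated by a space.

A=(0,0), D=(6.00,0)
B = A + 3.00·(cos185°, sin185°) = (-2.9886, -0.2615)
|BD| = 8.9924
circle(B,10.00) ∩ circle(D,5.00): a=8.6664, h=4.9894
  candidates: C₊=(5.5291,4.9778) cross=44.866; C₋=(5.8192,-4.9967) cross=-44.866
  mode + wants cross > 0 → take C=(5.5291,4.9778) (cross=44.866)
ex = (C−B)/|BC| = (0.8518,0.5239); ey = (-0.5239,0.8518)
P = B + -3.32·ex + 1.94·ey = (-6.8329,-0.3485)

-6.83 -0.35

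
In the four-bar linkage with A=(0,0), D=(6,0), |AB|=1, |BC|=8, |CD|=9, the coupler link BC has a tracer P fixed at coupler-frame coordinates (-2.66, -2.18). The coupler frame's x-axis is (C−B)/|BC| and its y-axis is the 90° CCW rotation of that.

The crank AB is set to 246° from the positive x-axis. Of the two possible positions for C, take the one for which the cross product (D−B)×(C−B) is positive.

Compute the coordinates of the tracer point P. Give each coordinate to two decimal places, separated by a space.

A=(0,0), D=(6.00,0)
B = A + 1.00·(cos246°, sin246°) = (-0.4067, -0.9135)
|BD| = 6.4715
circle(B,8.00) ∩ circle(D,9.00): a=1.9223, h=7.7656
  candidates: C₊=(0.4001,7.0457) cross=50.255; C₋=(2.5926,-8.3300) cross=-50.255
  mode + wants cross > 0 → take C=(0.4001,7.0457) (cross=50.255)
ex = (C−B)/|BC| = (0.1009,0.9949); ey = (-0.9949,0.1009)
P = B + -2.66·ex + -2.18·ey = (1.4939,-3.7799)

1.49 -3.78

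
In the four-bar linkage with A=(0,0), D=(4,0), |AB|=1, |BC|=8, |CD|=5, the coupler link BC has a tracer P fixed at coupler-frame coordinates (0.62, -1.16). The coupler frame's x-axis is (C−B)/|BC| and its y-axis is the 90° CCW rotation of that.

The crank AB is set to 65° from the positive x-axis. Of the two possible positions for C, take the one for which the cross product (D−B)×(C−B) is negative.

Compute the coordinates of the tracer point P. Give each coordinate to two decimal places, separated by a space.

A=(0,0), D=(4.00,0)
B = A + 1.00·(cos65°, sin65°) = (0.4226, 0.9063)
|BD| = 3.6904
circle(B,8.00) ∩ circle(D,5.00): a=7.1292, h=3.6297
  candidates: C₊=(8.2249,2.6740) cross=13.395; C₋=(6.4421,-4.3631) cross=-13.395
  mode - wants cross < 0 → take C=(6.4421,-4.3631) (cross=-13.395)
ex = (C−B)/|BC| = (0.7524,-0.6587); ey = (0.6587,0.7524)
P = B + 0.62·ex + -1.16·ey = (0.1251,-0.3749)

0.13 -0.37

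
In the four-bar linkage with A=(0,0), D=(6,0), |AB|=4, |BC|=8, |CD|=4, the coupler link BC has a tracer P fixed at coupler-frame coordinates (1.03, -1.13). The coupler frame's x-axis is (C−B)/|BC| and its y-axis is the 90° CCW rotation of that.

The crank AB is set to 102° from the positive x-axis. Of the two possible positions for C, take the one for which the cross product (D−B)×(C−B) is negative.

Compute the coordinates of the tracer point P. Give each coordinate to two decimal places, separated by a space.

-1.27 2.45

A=(0,0), D=(6.00,0)
B = A + 4.00·(cos102°, sin102°) = (-0.8316, 3.9126)
|BD| = 7.8727
circle(B,8.00) ∩ circle(D,4.00): a=6.9849, h=3.9002
  candidates: C₊=(7.1679,3.8257) cross=30.705; C₋=(3.2912,-2.9432) cross=-30.705
  mode - wants cross < 0 → take C=(3.2912,-2.9432) (cross=-30.705)
ex = (C−B)/|BC| = (0.5154,-0.8570); ey = (0.8570,0.5154)
P = B + 1.03·ex + -1.13·ey = (-1.2692,2.4476)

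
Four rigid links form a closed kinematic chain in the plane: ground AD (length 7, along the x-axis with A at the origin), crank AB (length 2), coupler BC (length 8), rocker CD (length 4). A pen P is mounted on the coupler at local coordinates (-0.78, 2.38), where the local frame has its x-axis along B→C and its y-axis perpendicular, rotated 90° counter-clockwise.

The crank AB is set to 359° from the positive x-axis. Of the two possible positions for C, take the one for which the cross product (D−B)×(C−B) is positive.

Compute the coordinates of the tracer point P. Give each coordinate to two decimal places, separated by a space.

A=(0,0), D=(7.00,0)
B = A + 2.00·(cos359°, sin359°) = (1.9997, -0.0349)
|BD| = 5.0004
circle(B,8.00) ∩ circle(D,4.00): a=7.2998, h=3.2731
  candidates: C₊=(9.2765,3.2890) cross=16.367; C₋=(9.3222,-3.2569) cross=-16.367
  mode + wants cross > 0 → take C=(9.2765,3.2890) (cross=16.367)
ex = (C−B)/|BC| = (0.9096,0.4155); ey = (-0.4155,0.9096)
P = B + -0.78·ex + 2.38·ey = (0.3013,1.8059)

0.30 1.81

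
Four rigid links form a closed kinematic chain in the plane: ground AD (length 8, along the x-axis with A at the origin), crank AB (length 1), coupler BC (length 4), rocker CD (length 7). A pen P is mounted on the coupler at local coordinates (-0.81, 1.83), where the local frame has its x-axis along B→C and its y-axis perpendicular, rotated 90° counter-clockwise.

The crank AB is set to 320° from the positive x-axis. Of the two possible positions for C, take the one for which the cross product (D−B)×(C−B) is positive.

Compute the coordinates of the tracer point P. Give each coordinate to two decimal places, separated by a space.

-1.21 -0.96

A=(0,0), D=(8.00,0)
B = A + 1.00·(cos320°, sin320°) = (0.7660, -0.6428)
|BD| = 7.2625
circle(B,4.00) ∩ circle(D,7.00): a=1.3593, h=3.7620
  candidates: C₊=(1.7870,3.2247) cross=27.321; C₋=(2.4529,-4.2697) cross=-27.321
  mode + wants cross > 0 → take C=(1.7870,3.2247) (cross=27.321)
ex = (C−B)/|BC| = (0.2552,0.9669); ey = (-0.9669,0.2552)
P = B + -0.81·ex + 1.83·ey = (-1.2101,-0.9589)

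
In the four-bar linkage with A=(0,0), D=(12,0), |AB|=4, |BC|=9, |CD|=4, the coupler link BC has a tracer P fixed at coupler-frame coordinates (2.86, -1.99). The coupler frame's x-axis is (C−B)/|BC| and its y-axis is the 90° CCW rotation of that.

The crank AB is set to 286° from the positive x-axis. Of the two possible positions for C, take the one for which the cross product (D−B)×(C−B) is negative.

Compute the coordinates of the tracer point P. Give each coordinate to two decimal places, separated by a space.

A=(0,0), D=(12.00,0)
B = A + 4.00·(cos286°, sin286°) = (1.1025, -3.8450)
|BD| = 11.5559
circle(B,9.00) ∩ circle(D,4.00): a=8.5904, h=2.6843
  candidates: C₊=(8.3103,1.5446) cross=31.020; C₋=(10.0966,-3.5181) cross=-31.020
  mode - wants cross < 0 → take C=(10.0966,-3.5181) (cross=-31.020)
ex = (C−B)/|BC| = (0.9993,0.0363); ey = (-0.0363,0.9993)
P = B + 2.86·ex + -1.99·ey = (4.0330,-5.7298)

4.03 -5.73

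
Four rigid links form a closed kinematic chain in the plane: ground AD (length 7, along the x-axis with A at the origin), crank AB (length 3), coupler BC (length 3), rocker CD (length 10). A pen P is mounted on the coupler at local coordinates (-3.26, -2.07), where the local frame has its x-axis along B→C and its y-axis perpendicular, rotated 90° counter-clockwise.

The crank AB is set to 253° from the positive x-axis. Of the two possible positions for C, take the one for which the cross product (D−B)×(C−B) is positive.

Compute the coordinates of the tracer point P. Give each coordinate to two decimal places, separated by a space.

2.88 -3.75

A=(0,0), D=(7.00,0)
B = A + 3.00·(cos253°, sin253°) = (-0.8771, -2.8689)
|BD| = 8.3833
circle(B,3.00) ∩ circle(D,10.00): a=-1.2358, h=2.7336
  candidates: C₊=(-2.9738,-0.7233) cross=22.917; C₋=(-1.1028,-5.8604) cross=-22.917
  mode + wants cross > 0 → take C=(-2.9738,-0.7233) (cross=22.917)
ex = (C−B)/|BC| = (-0.6989,0.7152); ey = (-0.7152,-0.6989)
P = B + -3.26·ex + -2.07·ey = (2.8818,-3.7538)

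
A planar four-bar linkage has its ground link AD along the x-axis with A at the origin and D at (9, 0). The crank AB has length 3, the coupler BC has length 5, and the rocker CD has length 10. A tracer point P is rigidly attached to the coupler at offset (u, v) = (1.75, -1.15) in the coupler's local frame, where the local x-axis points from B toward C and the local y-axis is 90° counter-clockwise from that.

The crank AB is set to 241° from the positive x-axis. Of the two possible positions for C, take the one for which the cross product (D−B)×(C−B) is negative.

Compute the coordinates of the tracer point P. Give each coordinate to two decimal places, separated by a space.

A=(0,0), D=(9.00,0)
B = A + 3.00·(cos241°, sin241°) = (-1.4544, -2.6239)
|BD| = 10.7787
circle(B,5.00) ∩ circle(D,10.00): a=1.9102, h=4.6207
  candidates: C₊=(-0.7265,2.3229) cross=49.805; C₋=(1.5232,-6.6406) cross=-49.805
  mode - wants cross < 0 → take C=(1.5232,-6.6406) (cross=-49.805)
ex = (C−B)/|BC| = (0.5955,-0.8033); ey = (0.8033,0.5955)
P = B + 1.75·ex + -1.15·ey = (-1.3361,-4.7146)

-1.34 -4.71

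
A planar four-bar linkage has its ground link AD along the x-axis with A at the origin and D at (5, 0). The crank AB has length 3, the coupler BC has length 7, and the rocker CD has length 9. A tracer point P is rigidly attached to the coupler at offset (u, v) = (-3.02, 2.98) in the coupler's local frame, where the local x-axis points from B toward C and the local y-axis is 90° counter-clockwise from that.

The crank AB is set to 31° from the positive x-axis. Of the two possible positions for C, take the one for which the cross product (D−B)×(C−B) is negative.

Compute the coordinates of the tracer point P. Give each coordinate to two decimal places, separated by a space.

A=(0,0), D=(5.00,0)
B = A + 3.00·(cos31°, sin31°) = (2.5715, 1.5451)
|BD| = 2.8784
circle(B,7.00) ∩ circle(D,9.00): a=-4.1195, h=5.6595
  candidates: C₊=(2.1338,8.5314) cross=16.290; C₋=(-3.9422,-1.0184) cross=-16.290
  mode - wants cross < 0 → take C=(-3.9422,-1.0184) (cross=-16.290)
ex = (C−B)/|BC| = (-0.9305,-0.3662); ey = (0.3662,-0.9305)
P = B + -3.02·ex + 2.98·ey = (6.4730,-0.1219)

6.47 -0.12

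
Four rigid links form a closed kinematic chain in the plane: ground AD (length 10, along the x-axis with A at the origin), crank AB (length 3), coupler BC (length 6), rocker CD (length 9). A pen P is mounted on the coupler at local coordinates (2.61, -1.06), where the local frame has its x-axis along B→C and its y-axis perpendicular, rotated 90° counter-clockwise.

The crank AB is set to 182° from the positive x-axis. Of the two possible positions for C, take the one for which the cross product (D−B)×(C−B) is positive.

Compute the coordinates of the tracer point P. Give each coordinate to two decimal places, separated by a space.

A=(0,0), D=(10.00,0)
B = A + 3.00·(cos182°, sin182°) = (-2.9982, -0.1047)
|BD| = 12.9986
circle(B,6.00) ∩ circle(D,9.00): a=4.7683, h=3.6418
  candidates: C₊=(1.7407,3.5754) cross=47.339; C₋=(1.7993,-3.7080) cross=-47.339
  mode + wants cross > 0 → take C=(1.7407,3.5754) (cross=47.339)
ex = (C−B)/|BC| = (0.7898,0.6134); ey = (-0.6134,0.7898)
P = B + 2.61·ex + -1.06·ey = (-0.2866,0.6590)

-0.29 0.66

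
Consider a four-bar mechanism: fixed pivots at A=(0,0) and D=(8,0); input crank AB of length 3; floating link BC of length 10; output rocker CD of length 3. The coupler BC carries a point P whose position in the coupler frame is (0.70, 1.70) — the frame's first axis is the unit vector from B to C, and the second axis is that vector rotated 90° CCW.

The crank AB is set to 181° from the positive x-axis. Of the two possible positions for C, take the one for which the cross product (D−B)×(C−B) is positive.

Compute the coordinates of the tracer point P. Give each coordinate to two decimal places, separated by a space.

A=(0,0), D=(8.00,0)
B = A + 3.00·(cos181°, sin181°) = (-2.9995, -0.0524)
|BD| = 10.9997
circle(B,10.00) ∩ circle(D,3.00): a=9.6363, h=2.6723
  candidates: C₊=(6.6240,2.6658) cross=29.395; C₋=(6.6494,-2.6788) cross=-29.395
  mode + wants cross > 0 → take C=(6.6240,2.6658) (cross=29.395)
ex = (C−B)/|BC| = (0.9623,0.2718); ey = (-0.2718,0.9623)
P = B + 0.70·ex + 1.70·ey = (-2.7880,1.7739)

-2.79 1.77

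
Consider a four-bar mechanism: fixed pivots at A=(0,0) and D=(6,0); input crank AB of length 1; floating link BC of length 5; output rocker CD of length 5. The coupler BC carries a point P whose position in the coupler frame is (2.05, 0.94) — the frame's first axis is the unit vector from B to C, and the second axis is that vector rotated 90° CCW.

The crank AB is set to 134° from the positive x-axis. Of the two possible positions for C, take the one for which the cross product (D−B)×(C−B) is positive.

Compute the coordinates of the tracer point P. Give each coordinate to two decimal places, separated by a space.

0.22 2.78

A=(0,0), D=(6.00,0)
B = A + 1.00·(cos134°, sin134°) = (-0.6947, 0.7193)
|BD| = 6.7332
circle(B,5.00) ∩ circle(D,5.00): a=3.3666, h=3.6968
  candidates: C₊=(3.0476,4.0353) cross=24.891; C₋=(2.2577,-3.3159) cross=-24.891
  mode + wants cross > 0 → take C=(3.0476,4.0353) (cross=24.891)
ex = (C−B)/|BC| = (0.7485,0.6632); ey = (-0.6632,0.7485)
P = B + 2.05·ex + 0.94·ey = (0.2163,2.7824)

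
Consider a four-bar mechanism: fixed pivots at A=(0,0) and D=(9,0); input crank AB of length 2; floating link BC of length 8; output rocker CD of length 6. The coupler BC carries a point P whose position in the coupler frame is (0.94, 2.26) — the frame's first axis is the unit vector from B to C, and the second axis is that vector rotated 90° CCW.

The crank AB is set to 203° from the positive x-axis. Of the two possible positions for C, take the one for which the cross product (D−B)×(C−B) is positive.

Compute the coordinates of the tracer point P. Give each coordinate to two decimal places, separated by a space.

A=(0,0), D=(9.00,0)
B = A + 2.00·(cos203°, sin203°) = (-1.8410, -0.7815)
|BD| = 10.8691
circle(B,8.00) ∩ circle(D,6.00): a=6.7226, h=4.3366
  candidates: C₊=(4.5524,4.0273) cross=47.135; C₋=(5.1760,-4.6235) cross=-47.135
  mode + wants cross > 0 → take C=(4.5524,4.0273) (cross=47.135)
ex = (C−B)/|BC| = (0.7992,0.6011); ey = (-0.6011,0.7992)
P = B + 0.94·ex + 2.26·ey = (-2.4483,1.5897)

-2.45 1.59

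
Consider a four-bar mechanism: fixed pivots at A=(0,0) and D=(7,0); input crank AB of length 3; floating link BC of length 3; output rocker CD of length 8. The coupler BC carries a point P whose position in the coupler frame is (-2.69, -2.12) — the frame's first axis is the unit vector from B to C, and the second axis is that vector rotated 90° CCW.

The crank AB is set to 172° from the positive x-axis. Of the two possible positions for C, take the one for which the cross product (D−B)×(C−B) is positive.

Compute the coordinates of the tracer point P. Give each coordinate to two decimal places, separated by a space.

A=(0,0), D=(7.00,0)
B = A + 3.00·(cos172°, sin172°) = (-2.9708, 0.4175)
|BD| = 9.9795
circle(B,3.00) ∩ circle(D,8.00): a=2.2341, h=2.0022
  candidates: C₊=(-0.6549,2.3245) cross=19.981; C₋=(-0.8224,-1.6764) cross=-19.981
  mode + wants cross > 0 → take C=(-0.6549,2.3245) (cross=19.981)
ex = (C−B)/|BC| = (0.7720,0.6356); ey = (-0.6356,0.7720)
P = B + -2.69·ex + -2.12·ey = (-3.6999,-2.9290)

-3.70 -2.93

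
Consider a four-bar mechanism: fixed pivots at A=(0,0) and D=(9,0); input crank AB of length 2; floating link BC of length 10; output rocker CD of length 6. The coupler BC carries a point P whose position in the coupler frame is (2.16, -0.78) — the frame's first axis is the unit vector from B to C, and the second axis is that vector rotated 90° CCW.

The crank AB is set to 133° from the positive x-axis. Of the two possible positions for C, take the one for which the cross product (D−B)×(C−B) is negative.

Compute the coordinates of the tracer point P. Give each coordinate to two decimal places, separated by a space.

A=(0,0), D=(9.00,0)
B = A + 2.00·(cos133°, sin133°) = (-1.3640, 1.4627)
|BD| = 10.4667
circle(B,10.00) ∩ circle(D,6.00): a=8.2907, h=5.5915
  candidates: C₊=(7.6267,5.8407) cross=58.525; C₋=(6.0639,-5.2325) cross=-58.525
  mode - wants cross < 0 → take C=(6.0639,-5.2325) (cross=-58.525)
ex = (C−B)/|BC| = (0.7428,-0.6695); ey = (0.6695,0.7428)
P = B + 2.16·ex + -0.78·ey = (-0.2818,-0.5628)

-0.28 -0.56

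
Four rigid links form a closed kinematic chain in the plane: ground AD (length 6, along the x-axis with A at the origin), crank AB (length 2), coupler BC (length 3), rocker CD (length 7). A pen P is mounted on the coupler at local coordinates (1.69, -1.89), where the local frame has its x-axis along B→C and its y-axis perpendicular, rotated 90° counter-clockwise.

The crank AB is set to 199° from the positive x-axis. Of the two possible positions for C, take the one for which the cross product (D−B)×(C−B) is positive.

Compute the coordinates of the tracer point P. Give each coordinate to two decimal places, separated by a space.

A=(0,0), D=(6.00,0)
B = A + 2.00·(cos199°, sin199°) = (-1.8910, -0.6511)
|BD| = 7.9179
circle(B,3.00) ∩ circle(D,7.00): a=1.4330, h=2.6356
  candidates: C₊=(-0.6796,2.0934) cross=20.869; C₋=(-0.2462,-3.1600) cross=-20.869
  mode + wants cross > 0 → take C=(-0.6796,2.0934) (cross=20.869)
ex = (C−B)/|BC| = (0.4038,0.9148); ey = (-0.9148,0.4038)
P = B + 1.69·ex + -1.89·ey = (0.5204,0.1318)

0.52 0.13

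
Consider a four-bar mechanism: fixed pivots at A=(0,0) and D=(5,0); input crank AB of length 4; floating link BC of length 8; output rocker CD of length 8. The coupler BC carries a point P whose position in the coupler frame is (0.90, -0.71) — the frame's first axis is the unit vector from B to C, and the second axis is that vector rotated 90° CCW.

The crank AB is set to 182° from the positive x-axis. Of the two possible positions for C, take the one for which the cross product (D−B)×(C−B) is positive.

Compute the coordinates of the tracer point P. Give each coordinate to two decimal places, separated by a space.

-2.91 0.22

A=(0,0), D=(5.00,0)
B = A + 4.00·(cos182°, sin182°) = (-3.9976, -0.1396)
|BD| = 8.9986
circle(B,8.00) ∩ circle(D,8.00): a=4.4993, h=6.6148
  candidates: C₊=(0.3986,6.5442) cross=59.525; C₋=(0.6038,-6.6838) cross=-59.525
  mode + wants cross > 0 → take C=(0.3986,6.5442) (cross=59.525)
ex = (C−B)/|BC| = (0.5495,0.8355); ey = (-0.8355,0.5495)
P = B + 0.90·ex + -0.71·ey = (-2.9098,0.2222)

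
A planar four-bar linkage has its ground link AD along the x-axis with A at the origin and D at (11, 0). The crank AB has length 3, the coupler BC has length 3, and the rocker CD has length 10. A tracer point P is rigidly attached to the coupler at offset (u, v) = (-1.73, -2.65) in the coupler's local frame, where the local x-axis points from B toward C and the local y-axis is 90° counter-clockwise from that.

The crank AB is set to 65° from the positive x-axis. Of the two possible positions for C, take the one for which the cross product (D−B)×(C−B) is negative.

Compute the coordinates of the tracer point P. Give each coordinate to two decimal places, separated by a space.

-1.22 4.68

A=(0,0), D=(11.00,0)
B = A + 3.00·(cos65°, sin65°) = (1.2679, 2.7189)
|BD| = 10.1048
circle(B,3.00) ∩ circle(D,10.00): a=0.5496, h=2.9492
  candidates: C₊=(2.5907,5.4115) cross=29.801; C₋=(1.0036,-0.2694) cross=-29.801
  mode - wants cross < 0 → take C=(1.0036,-0.2694) (cross=-29.801)
ex = (C−B)/|BC| = (-0.0881,-0.9961); ey = (0.9961,-0.0881)
P = B + -1.73·ex + -2.65·ey = (-1.2195,4.6756)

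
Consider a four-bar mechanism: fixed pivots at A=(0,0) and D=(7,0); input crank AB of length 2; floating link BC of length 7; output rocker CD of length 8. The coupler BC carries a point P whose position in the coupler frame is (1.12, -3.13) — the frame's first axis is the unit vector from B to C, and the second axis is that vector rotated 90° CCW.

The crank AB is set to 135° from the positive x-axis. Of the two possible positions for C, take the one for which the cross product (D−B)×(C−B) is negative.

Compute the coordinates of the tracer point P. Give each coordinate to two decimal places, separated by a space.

-3.99 -0.68

A=(0,0), D=(7.00,0)
B = A + 2.00·(cos135°, sin135°) = (-1.4142, 1.4142)
|BD| = 8.5322
circle(B,7.00) ∩ circle(D,8.00): a=3.3871, h=6.1260
  candidates: C₊=(2.9414,6.8940) cross=52.268; C₋=(0.9107,-5.1884) cross=-52.268
  mode - wants cross < 0 → take C=(0.9107,-5.1884) (cross=-52.268)
ex = (C−B)/|BC| = (0.3321,-0.9432); ey = (0.9432,0.3321)
P = B + 1.12·ex + -3.13·ey = (-3.9946,-0.6818)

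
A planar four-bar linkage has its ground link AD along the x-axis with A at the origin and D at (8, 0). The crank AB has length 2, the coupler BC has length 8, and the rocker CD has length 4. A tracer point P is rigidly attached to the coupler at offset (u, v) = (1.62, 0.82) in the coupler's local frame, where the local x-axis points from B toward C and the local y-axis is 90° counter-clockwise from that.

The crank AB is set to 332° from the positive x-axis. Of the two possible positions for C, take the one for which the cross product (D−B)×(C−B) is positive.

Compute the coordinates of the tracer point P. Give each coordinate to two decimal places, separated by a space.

A=(0,0), D=(8.00,0)
B = A + 2.00·(cos332°, sin332°) = (1.7659, -0.9389)
|BD| = 6.3044
circle(B,8.00) ∩ circle(D,4.00): a=6.9591, h=3.9461
  candidates: C₊=(8.0596,3.9996) cross=24.878; C₋=(9.2350,-3.8046) cross=-24.878
  mode + wants cross > 0 → take C=(8.0596,3.9996) (cross=24.878)
ex = (C−B)/|BC| = (0.7867,0.6173); ey = (-0.6173,0.7867)
P = B + 1.62·ex + 0.82·ey = (2.5342,0.7062)

2.53 0.71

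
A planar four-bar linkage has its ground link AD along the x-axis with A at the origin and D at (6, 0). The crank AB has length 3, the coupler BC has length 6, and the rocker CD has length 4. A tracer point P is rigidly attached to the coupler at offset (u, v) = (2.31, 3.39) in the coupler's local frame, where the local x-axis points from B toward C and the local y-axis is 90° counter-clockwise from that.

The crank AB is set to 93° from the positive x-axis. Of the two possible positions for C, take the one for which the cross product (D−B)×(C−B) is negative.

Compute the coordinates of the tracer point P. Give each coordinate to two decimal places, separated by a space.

3.92 2.59

A=(0,0), D=(6.00,0)
B = A + 3.00·(cos93°, sin93°) = (-0.1570, 2.9959)
|BD| = 6.8472
circle(B,6.00) ∩ circle(D,4.00): a=4.8840, h=3.4851
  candidates: C₊=(5.7596,3.9928) cross=23.863; C₋=(2.7099,-2.2749) cross=-23.863
  mode - wants cross < 0 → take C=(2.7099,-2.2749) (cross=-23.863)
ex = (C−B)/|BC| = (0.4778,-0.8785); ey = (0.8785,0.4778)
P = B + 2.31·ex + 3.39·ey = (3.9247,2.5864)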